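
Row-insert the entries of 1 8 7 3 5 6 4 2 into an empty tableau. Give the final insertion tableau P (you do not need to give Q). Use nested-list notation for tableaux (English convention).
Insert 1: appended to row 1. P = [[1]].
Insert 8: appended to row 1. P = [[1, 8]].
Insert 7: 7 bumps 8 from row 1; 8 starts row 2. P = [[1, 7], [8]].
Insert 3: 3 bumps 7 from row 1; 7 bumps 8 from row 2; 8 starts row 3. P = [[1, 3], [7], [8]].
Insert 5: appended to row 1. P = [[1, 3, 5], [7], [8]].
Insert 6: appended to row 1. P = [[1, 3, 5, 6], [7], [8]].
Insert 4: 4 bumps 5 from row 1; 5 bumps 7 from row 2; 7 bumps 8 from row 3; 8 starts row 4. P = [[1, 3, 4, 6], [5], [7], [8]].
Insert 2: 2 bumps 3 from row 1; 3 bumps 5 from row 2; 5 bumps 7 from row 3; 7 bumps 8 from row 4; 8 starts row 5. P = [[1, 2, 4, 6], [3], [5], [7], [8]].

So P = [[1, 2, 4, 6], [3], [5], [7], [8]].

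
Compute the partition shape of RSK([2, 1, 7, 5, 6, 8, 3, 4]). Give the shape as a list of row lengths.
[4, 3, 1]

Row-insert each entry into an empty tableau.

After inserting 2: P = [[2]].
After inserting 1: P = [[1], [2]].
After inserting 7: P = [[1, 7], [2]].
After inserting 5: P = [[1, 5], [2, 7]].
After inserting 6: P = [[1, 5, 6], [2, 7]].
After inserting 8: P = [[1, 5, 6, 8], [2, 7]].
After inserting 3: P = [[1, 3, 6, 8], [2, 5], [7]].
After inserting 4: P = [[1, 3, 4, 8], [2, 5, 6], [7]].

The final insertion tableau P = [[1, 3, 4, 8], [2, 5, 6], [7]] has shape [4, 3, 1].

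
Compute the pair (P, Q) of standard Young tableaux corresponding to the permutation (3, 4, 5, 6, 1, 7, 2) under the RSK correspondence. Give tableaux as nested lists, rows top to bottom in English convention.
Insert each entry of the permutation into P by Schensted row insertion, recording in Q the position of each new cell.

Insert 3: appended to row 1. P = [[3]].
Insert 4: appended to row 1. P = [[3, 4]].
Insert 5: appended to row 1. P = [[3, 4, 5]].
Insert 6: appended to row 1. P = [[3, 4, 5, 6]].
Insert 1: 1 bumps 3 from row 1; 3 starts row 2. P = [[1, 4, 5, 6], [3]].
Insert 7: appended to row 1. P = [[1, 4, 5, 6, 7], [3]].
Insert 2: 2 bumps 4 from row 1; 4 appends to row 2. P = [[1, 2, 5, 6, 7], [3, 4]].

So P = [[1, 2, 5, 6, 7], [3, 4]], Q = [[1, 2, 3, 4, 6], [5, 7]].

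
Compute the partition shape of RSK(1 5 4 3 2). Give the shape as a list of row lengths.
Row-insert each entry into an empty tableau.

After inserting 1: P = [[1]].
After inserting 5: P = [[1, 5]].
After inserting 4: P = [[1, 4], [5]].
After inserting 3: P = [[1, 3], [4], [5]].
After inserting 2: P = [[1, 2], [3], [4], [5]].

The final insertion tableau P = [[1, 2], [3], [4], [5]] has shape [2, 1, 1, 1].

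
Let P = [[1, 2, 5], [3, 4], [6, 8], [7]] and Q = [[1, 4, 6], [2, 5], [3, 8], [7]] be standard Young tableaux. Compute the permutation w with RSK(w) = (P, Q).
7 6 3 8 4 5 1 2

Reverse the RSK construction: for i from n down to 1, find the cell of Q containing i, remove the entry at that cell from P, and reverse-bump it up through P; the value ejected from row 1 is w(i).

Step i=8: Q has 8 at row 3, column 2; remove 8 from row 3 of P and reverse-bump: 8 enters row 2 and ejects 4; 4 enters row 1 and ejects 2. So w(8) = 2. P is now [[1, 4, 5], [3, 8], [6], [7]].
Step i=7: Q has 7 at row 4, column 1; remove 7 from row 4 of P and reverse-bump: 7 enters row 3 and ejects 6; 6 enters row 2 and ejects 3; 3 enters row 1 and ejects 1. So w(7) = 1. P is now [[3, 4, 5], [6, 8], [7]].
Step i=6: Q has 6 at row 1, column 3; remove that cell from P, ejecting 5. So w(6) = 5. P is now [[3, 4], [6, 8], [7]].
Step i=5: Q has 5 at row 2, column 2; remove 8 from row 2 of P and reverse-bump: 8 enters row 1 and ejects 4. So w(5) = 4. P is now [[3, 8], [6], [7]].
Step i=4: Q has 4 at row 1, column 2; remove that cell from P, ejecting 8. So w(4) = 8. P is now [[3], [6], [7]].
Step i=3: Q has 3 at row 3, column 1; remove 7 from row 3 of P and reverse-bump: 7 enters row 2 and ejects 6; 6 enters row 1 and ejects 3. So w(3) = 3. P is now [[6], [7]].
Step i=2: Q has 2 at row 2, column 1; remove 7 from row 2 of P and reverse-bump: 7 enters row 1 and ejects 6. So w(2) = 6. P is now [[7]].
Step i=1: Q has 1 at row 1, column 1; remove that cell from P, ejecting 7. So w(1) = 7. P is now [].

So w = 7 6 3 8 4 5 1 2.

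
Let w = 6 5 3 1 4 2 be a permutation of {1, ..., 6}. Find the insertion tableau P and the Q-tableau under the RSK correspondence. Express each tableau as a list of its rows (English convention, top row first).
Insert each entry of the permutation into P by Schensted row insertion, recording in Q the position of each new cell.

Insert 6: appended to row 1. P = [[6]].
Insert 5: 5 bumps 6 from row 1; 6 starts row 2. P = [[5], [6]].
Insert 3: 3 bumps 5 from row 1; 5 bumps 6 from row 2; 6 starts row 3. P = [[3], [5], [6]].
Insert 1: 1 bumps 3 from row 1; 3 bumps 5 from row 2; 5 bumps 6 from row 3; 6 starts row 4. P = [[1], [3], [5], [6]].
Insert 4: appended to row 1. P = [[1, 4], [3], [5], [6]].
Insert 2: 2 bumps 4 from row 1; 4 appends to row 2. P = [[1, 2], [3, 4], [5], [6]].

So P = [[1, 2], [3, 4], [5], [6]], Q = [[1, 5], [2, 6], [3], [4]].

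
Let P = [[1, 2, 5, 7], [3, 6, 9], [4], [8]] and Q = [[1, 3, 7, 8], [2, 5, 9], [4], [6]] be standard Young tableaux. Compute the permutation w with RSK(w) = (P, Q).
8 4 6 1 3 2 5 9 7

Reverse RSK: for i = n, n-1, ..., 1, locate i in Q, remove the corresponding corner cell from P, and reverse-bump its entry up through P; the value ejected from row 1 is w(i).

So w = 8 4 6 1 3 2 5 9 7.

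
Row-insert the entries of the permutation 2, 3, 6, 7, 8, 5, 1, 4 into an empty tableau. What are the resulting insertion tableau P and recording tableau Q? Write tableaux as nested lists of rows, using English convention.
Insert each entry of the permutation into P by Schensted row insertion, recording in Q the position of each new cell.

Insert 2: appended to row 1. P = [[2]].
Insert 3: appended to row 1. P = [[2, 3]].
Insert 6: appended to row 1. P = [[2, 3, 6]].
Insert 7: appended to row 1. P = [[2, 3, 6, 7]].
Insert 8: appended to row 1. P = [[2, 3, 6, 7, 8]].
Insert 5: 5 bumps 6 from row 1; 6 starts row 2. P = [[2, 3, 5, 7, 8], [6]].
Insert 1: 1 bumps 2 from row 1; 2 bumps 6 from row 2; 6 starts row 3. P = [[1, 3, 5, 7, 8], [2], [6]].
Insert 4: 4 bumps 5 from row 1; 5 appends to row 2. P = [[1, 3, 4, 7, 8], [2, 5], [6]].

So P = [[1, 3, 4, 7, 8], [2, 5], [6]], Q = [[1, 2, 3, 4, 5], [6, 8], [7]].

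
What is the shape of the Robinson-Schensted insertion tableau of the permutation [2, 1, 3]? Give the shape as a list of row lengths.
[2, 1]

Row-insert each entry into an empty tableau.

After inserting 2: P = [[2]].
After inserting 1: P = [[1], [2]].
After inserting 3: P = [[1, 3], [2]].

The final insertion tableau P = [[1, 3], [2]] has shape [2, 1].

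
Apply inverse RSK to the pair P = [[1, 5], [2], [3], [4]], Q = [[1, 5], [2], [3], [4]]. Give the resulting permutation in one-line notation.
4 3 2 1 5

Reverse RSK: for i = n, n-1, ..., 1, locate i in Q, remove the corresponding corner cell from P, and reverse-bump its entry up through P; the value ejected from row 1 is w(i).

So w = 4 3 2 1 5.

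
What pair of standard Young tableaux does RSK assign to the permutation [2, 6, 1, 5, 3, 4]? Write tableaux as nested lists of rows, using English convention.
P = [[1, 3, 4], [2, 5], [6]], Q = [[1, 2, 6], [3, 4], [5]]

Insert each entry of the permutation into P by Schensted row insertion, recording in Q the position of each new cell.

After inserting 2: P = [[2]].
After inserting 6: P = [[2, 6]].
After inserting 1: P = [[1, 6], [2]].
After inserting 5: P = [[1, 5], [2, 6]].
After inserting 3: P = [[1, 3], [2, 5], [6]].
After inserting 4: P = [[1, 3, 4], [2, 5], [6]].

So P = [[1, 3, 4], [2, 5], [6]], Q = [[1, 2, 6], [3, 4], [5]].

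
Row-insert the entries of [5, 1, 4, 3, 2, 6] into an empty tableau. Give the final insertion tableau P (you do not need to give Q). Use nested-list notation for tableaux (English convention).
Insert 5: appended to row 1. P = [[5]].
Insert 1: 1 bumps 5 from row 1; 5 starts row 2. P = [[1], [5]].
Insert 4: appended to row 1. P = [[1, 4], [5]].
Insert 3: 3 bumps 4 from row 1; 4 bumps 5 from row 2; 5 starts row 3. P = [[1, 3], [4], [5]].
Insert 2: 2 bumps 3 from row 1; 3 bumps 4 from row 2; 4 bumps 5 from row 3; 5 starts row 4. P = [[1, 2], [3], [4], [5]].
Insert 6: appended to row 1. P = [[1, 2, 6], [3], [4], [5]].

So P = [[1, 2, 6], [3], [4], [5]].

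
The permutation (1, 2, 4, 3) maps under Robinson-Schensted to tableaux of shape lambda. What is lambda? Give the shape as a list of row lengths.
Row-insert each entry into an empty tableau.

After inserting 1: P = [[1]].
After inserting 2: P = [[1, 2]].
After inserting 4: P = [[1, 2, 4]].
After inserting 3: P = [[1, 2, 3], [4]].

The final insertion tableau P = [[1, 2, 3], [4]] has shape [3, 1].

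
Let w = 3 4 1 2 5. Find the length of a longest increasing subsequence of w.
3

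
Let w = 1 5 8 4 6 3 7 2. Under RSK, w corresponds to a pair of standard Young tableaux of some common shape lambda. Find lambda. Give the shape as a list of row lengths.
Row-insert each entry into an empty tableau.

After inserting 1: P = [[1]].
After inserting 5: P = [[1, 5]].
After inserting 8: P = [[1, 5, 8]].
After inserting 4: P = [[1, 4, 8], [5]].
After inserting 6: P = [[1, 4, 6], [5, 8]].
After inserting 3: P = [[1, 3, 6], [4, 8], [5]].
After inserting 7: P = [[1, 3, 6, 7], [4, 8], [5]].
After inserting 2: P = [[1, 2, 6, 7], [3, 8], [4], [5]].

The final insertion tableau P = [[1, 2, 6, 7], [3, 8], [4], [5]] has shape [4, 2, 1, 1].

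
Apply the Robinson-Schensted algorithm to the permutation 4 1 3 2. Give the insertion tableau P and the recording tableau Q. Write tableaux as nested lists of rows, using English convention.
P = [[1, 2], [3], [4]], Q = [[1, 3], [2], [4]]

Insert each entry of the permutation into P by Schensted row insertion, recording in Q the position of each new cell.

After inserting 4: P = [[4]].
After inserting 1: P = [[1], [4]].
After inserting 3: P = [[1, 3], [4]].
After inserting 2: P = [[1, 2], [3], [4]].

So P = [[1, 2], [3], [4]], Q = [[1, 3], [2], [4]].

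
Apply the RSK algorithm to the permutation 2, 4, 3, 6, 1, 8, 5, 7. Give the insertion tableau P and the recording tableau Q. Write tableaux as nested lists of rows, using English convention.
P = [[1, 3, 5, 7], [2, 6, 8], [4]], Q = [[1, 2, 4, 6], [3, 7, 8], [5]]

Insert each entry of the permutation into P by Schensted row insertion, recording in Q the position of each new cell.

Insert 2: appended to row 1. P = [[2]].
Insert 4: appended to row 1. P = [[2, 4]].
Insert 3: 3 bumps 4 from row 1; 4 starts row 2. P = [[2, 3], [4]].
Insert 6: appended to row 1. P = [[2, 3, 6], [4]].
Insert 1: 1 bumps 2 from row 1; 2 bumps 4 from row 2; 4 starts row 3. P = [[1, 3, 6], [2], [4]].
Insert 8: appended to row 1. P = [[1, 3, 6, 8], [2], [4]].
Insert 5: 5 bumps 6 from row 1; 6 appends to row 2. P = [[1, 3, 5, 8], [2, 6], [4]].
Insert 7: 7 bumps 8 from row 1; 8 appends to row 2. P = [[1, 3, 5, 7], [2, 6, 8], [4]].

So P = [[1, 3, 5, 7], [2, 6, 8], [4]], Q = [[1, 2, 4, 6], [3, 7, 8], [5]].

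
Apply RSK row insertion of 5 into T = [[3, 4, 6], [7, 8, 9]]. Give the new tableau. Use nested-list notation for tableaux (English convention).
[[3, 4, 5], [6, 8, 9], [7]]

In row 1, 5 replaces 6 (the leftmost entry greater than 5); 6 is bumped to row 2. In row 2, 6 replaces 7 (the leftmost entry greater than 6); 7 is bumped to row 3. 7 starts a new row 3. The new tableau is [[3, 4, 5], [6, 8, 9], [7]].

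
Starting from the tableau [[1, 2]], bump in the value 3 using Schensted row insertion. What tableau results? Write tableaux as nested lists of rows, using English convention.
[[1, 2, 3]]

3 is larger than every entry of row 1, so it is appended to row 1. The new tableau is [[1, 2, 3]].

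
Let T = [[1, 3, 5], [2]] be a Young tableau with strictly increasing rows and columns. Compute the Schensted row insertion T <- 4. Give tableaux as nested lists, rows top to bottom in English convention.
[[1, 3, 4], [2, 5]]

In row 1, 4 replaces 5 (the leftmost entry greater than 4); 5 is bumped to row 2. 5 is appended to row 2. The new tableau is [[1, 3, 4], [2, 5]].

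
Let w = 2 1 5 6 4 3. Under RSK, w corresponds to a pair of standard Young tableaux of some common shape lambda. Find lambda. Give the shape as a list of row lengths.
[3, 2, 1]

Row-insert each entry into an empty tableau.

After inserting 2: P = [[2]].
After inserting 1: P = [[1], [2]].
After inserting 5: P = [[1, 5], [2]].
After inserting 6: P = [[1, 5, 6], [2]].
After inserting 4: P = [[1, 4, 6], [2, 5]].
After inserting 3: P = [[1, 3, 6], [2, 4], [5]].

The final insertion tableau P = [[1, 3, 6], [2, 4], [5]] has shape [3, 2, 1].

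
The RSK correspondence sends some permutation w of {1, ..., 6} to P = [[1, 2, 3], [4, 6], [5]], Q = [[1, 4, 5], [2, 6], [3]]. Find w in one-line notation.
Reverse the RSK construction: for i from n down to 1, find the cell of Q containing i, remove the entry at that cell from P, and reverse-bump it up through P; the value ejected from row 1 is w(i).

Step i=6: Q has 6 at row 2, column 2; remove 6 from row 2 of P and reverse-bump: 6 enters row 1 and ejects 3. So w(6) = 3. P is now [[1, 2, 6], [4], [5]].
Step i=5: Q has 5 at row 1, column 3; remove that cell from P, ejecting 6. So w(5) = 6. P is now [[1, 2], [4], [5]].
Step i=4: Q has 4 at row 1, column 2; remove that cell from P, ejecting 2. So w(4) = 2. P is now [[1], [4], [5]].
Step i=3: Q has 3 at row 3, column 1; remove 5 from row 3 of P and reverse-bump: 5 enters row 2 and ejects 4; 4 enters row 1 and ejects 1. So w(3) = 1. P is now [[4], [5]].
Step i=2: Q has 2 at row 2, column 1; remove 5 from row 2 of P and reverse-bump: 5 enters row 1 and ejects 4. So w(2) = 4. P is now [[5]].
Step i=1: Q has 1 at row 1, column 1; remove that cell from P, ejecting 5. So w(1) = 5. P is now [].

So w = 5 4 1 2 6 3.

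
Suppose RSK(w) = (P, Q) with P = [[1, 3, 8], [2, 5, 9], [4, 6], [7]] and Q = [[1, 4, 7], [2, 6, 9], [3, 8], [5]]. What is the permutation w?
Reverse RSK: for i = n, n-1, ..., 1, locate i in Q, remove the corresponding corner cell from P, and reverse-bump its entry up through P; the value ejected from row 1 is w(i).

So w = 7 4 2 6 1 5 9 3 8.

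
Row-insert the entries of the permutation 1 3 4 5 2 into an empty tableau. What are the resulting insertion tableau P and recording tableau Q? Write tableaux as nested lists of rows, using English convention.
P = [[1, 2, 4, 5], [3]], Q = [[1, 2, 3, 4], [5]]

Insert each entry of the permutation into P by Schensted row insertion, recording in Q the position of each new cell.

Insert 1: appended to row 1. P = [[1]].
Insert 3: appended to row 1. P = [[1, 3]].
Insert 4: appended to row 1. P = [[1, 3, 4]].
Insert 5: appended to row 1. P = [[1, 3, 4, 5]].
Insert 2: 2 bumps 3 from row 1; 3 starts row 2. P = [[1, 2, 4, 5], [3]].

So P = [[1, 2, 4, 5], [3]], Q = [[1, 2, 3, 4], [5]].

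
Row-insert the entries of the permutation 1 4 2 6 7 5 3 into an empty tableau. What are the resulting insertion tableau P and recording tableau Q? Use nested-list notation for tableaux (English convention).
P = [[1, 2, 3, 7], [4, 5], [6]], Q = [[1, 2, 4, 5], [3, 6], [7]]

Insert each entry of the permutation into P by Schensted row insertion, recording in Q the position of each new cell.

After inserting 1: P = [[1]].
After inserting 4: P = [[1, 4]].
After inserting 2: P = [[1, 2], [4]].
After inserting 6: P = [[1, 2, 6], [4]].
After inserting 7: P = [[1, 2, 6, 7], [4]].
After inserting 5: P = [[1, 2, 5, 7], [4, 6]].
After inserting 3: P = [[1, 2, 3, 7], [4, 5], [6]].

So P = [[1, 2, 3, 7], [4, 5], [6]], Q = [[1, 2, 4, 5], [3, 6], [7]].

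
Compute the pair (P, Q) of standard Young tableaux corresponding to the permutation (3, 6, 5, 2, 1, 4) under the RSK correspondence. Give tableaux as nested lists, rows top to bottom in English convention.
P = [[1, 4], [2, 5], [3], [6]], Q = [[1, 2], [3, 6], [4], [5]]

Insert each entry of the permutation into P by Schensted row insertion, recording in Q the position of each new cell.

Insert 3: appended to row 1. P = [[3]], Q = [[1]].
Insert 6: appended to row 1. P = [[3, 6]], Q = [[1, 2]].
Insert 5: 5 bumps 6 from row 1; 6 starts row 2. P = [[3, 5], [6]], Q = [[1, 2], [3]].
Insert 2: 2 bumps 3 from row 1; 3 bumps 6 from row 2; 6 starts row 3. P = [[2, 5], [3], [6]], Q = [[1, 2], [3], [4]].
Insert 1: 1 bumps 2 from row 1; 2 bumps 3 from row 2; 3 bumps 6 from row 3; 6 starts row 4. P = [[1, 5], [2], [3], [6]], Q = [[1, 2], [3], [4], [5]].
Insert 4: 4 bumps 5 from row 1; 5 appends to row 2. P = [[1, 4], [2, 5], [3], [6]], Q = [[1, 2], [3, 6], [4], [5]].

So P = [[1, 4], [2, 5], [3], [6]], Q = [[1, 2], [3, 6], [4], [5]].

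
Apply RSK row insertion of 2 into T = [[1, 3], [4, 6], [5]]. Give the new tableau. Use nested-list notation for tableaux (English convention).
[[1, 2], [3, 6], [4], [5]]

In row 1, 2 replaces 3 (the leftmost entry greater than 2); 3 is bumped to row 2. In row 2, 3 replaces 4 (the leftmost entry greater than 3); 4 is bumped to row 3. In row 3, 4 replaces 5 (the leftmost entry greater than 4); 5 is bumped to row 4. 5 starts a new row 4. The new tableau is [[1, 2], [3, 6], [4], [5]].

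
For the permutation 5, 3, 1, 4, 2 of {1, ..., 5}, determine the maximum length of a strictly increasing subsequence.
2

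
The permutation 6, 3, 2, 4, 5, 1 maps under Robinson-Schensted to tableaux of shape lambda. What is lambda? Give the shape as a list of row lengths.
RSK row insertion gives P = [[1, 4, 5], [2], [3], [6]], which has shape [3, 1, 1, 1].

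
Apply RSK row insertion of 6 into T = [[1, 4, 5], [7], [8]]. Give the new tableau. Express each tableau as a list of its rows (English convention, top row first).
6 is larger than every entry of row 1, so it is appended to row 1. The new tableau is [[1, 4, 5, 6], [7], [8]].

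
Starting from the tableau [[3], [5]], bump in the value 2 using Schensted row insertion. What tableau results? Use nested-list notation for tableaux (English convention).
In row 1, 2 replaces 3 (the leftmost entry greater than 2); 3 is bumped to row 2. In row 2, 3 replaces 5 (the leftmost entry greater than 3); 5 is bumped to row 3. 5 starts a new row 3. The new tableau is [[2], [3], [5]].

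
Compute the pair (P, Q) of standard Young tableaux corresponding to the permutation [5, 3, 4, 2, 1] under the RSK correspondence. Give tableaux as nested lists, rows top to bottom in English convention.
P = [[1, 4], [2], [3], [5]], Q = [[1, 3], [2], [4], [5]]

Insert each entry of the permutation into P by Schensted row insertion, recording in Q the position of each new cell.

Insert 5: appended to row 1. P = [[5]].
Insert 3: 3 bumps 5 from row 1; 5 starts row 2. P = [[3], [5]].
Insert 4: appended to row 1. P = [[3, 4], [5]].
Insert 2: 2 bumps 3 from row 1; 3 bumps 5 from row 2; 5 starts row 3. P = [[2, 4], [3], [5]].
Insert 1: 1 bumps 2 from row 1; 2 bumps 3 from row 2; 3 bumps 5 from row 3; 5 starts row 4. P = [[1, 4], [2], [3], [5]].

So P = [[1, 4], [2], [3], [5]], Q = [[1, 3], [2], [4], [5]].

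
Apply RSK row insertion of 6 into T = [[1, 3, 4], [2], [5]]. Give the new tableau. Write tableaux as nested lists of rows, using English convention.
6 is larger than every entry of row 1, so it is appended to row 1. The new tableau is [[1, 3, 4, 6], [2], [5]].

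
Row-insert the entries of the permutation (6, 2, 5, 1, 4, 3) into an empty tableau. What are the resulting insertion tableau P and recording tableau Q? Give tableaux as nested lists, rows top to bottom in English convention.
Insert each entry of the permutation into P by Schensted row insertion, recording in Q the position of each new cell.

After inserting 6: P = [[6]].
After inserting 2: P = [[2], [6]].
After inserting 5: P = [[2, 5], [6]].
After inserting 1: P = [[1, 5], [2], [6]].
After inserting 4: P = [[1, 4], [2, 5], [6]].
After inserting 3: P = [[1, 3], [2, 4], [5], [6]].

So P = [[1, 3], [2, 4], [5], [6]], Q = [[1, 3], [2, 5], [4], [6]].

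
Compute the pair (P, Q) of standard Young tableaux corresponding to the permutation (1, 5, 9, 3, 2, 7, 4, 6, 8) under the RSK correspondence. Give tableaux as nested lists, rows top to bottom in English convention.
Insert each entry of the permutation into P by Schensted row insertion, recording in Q the position of each new cell.

Insert 1: appended to row 1. P = [[1]], Q = [[1]].
Insert 5: appended to row 1. P = [[1, 5]], Q = [[1, 2]].
Insert 9: appended to row 1. P = [[1, 5, 9]], Q = [[1, 2, 3]].
Insert 3: 3 bumps 5 from row 1; 5 starts row 2. P = [[1, 3, 9], [5]], Q = [[1, 2, 3], [4]].
Insert 2: 2 bumps 3 from row 1; 3 bumps 5 from row 2; 5 starts row 3. P = [[1, 2, 9], [3], [5]], Q = [[1, 2, 3], [4], [5]].
Insert 7: 7 bumps 9 from row 1; 9 appends to row 2. P = [[1, 2, 7], [3, 9], [5]], Q = [[1, 2, 3], [4, 6], [5]].
Insert 4: 4 bumps 7 from row 1; 7 bumps 9 from row 2; 9 appends to row 3. P = [[1, 2, 4], [3, 7], [5, 9]], Q = [[1, 2, 3], [4, 6], [5, 7]].
Insert 6: appended to row 1. P = [[1, 2, 4, 6], [3, 7], [5, 9]], Q = [[1, 2, 3, 8], [4, 6], [5, 7]].
Insert 8: appended to row 1. P = [[1, 2, 4, 6, 8], [3, 7], [5, 9]], Q = [[1, 2, 3, 8, 9], [4, 6], [5, 7]].

So P = [[1, 2, 4, 6, 8], [3, 7], [5, 9]], Q = [[1, 2, 3, 8, 9], [4, 6], [5, 7]].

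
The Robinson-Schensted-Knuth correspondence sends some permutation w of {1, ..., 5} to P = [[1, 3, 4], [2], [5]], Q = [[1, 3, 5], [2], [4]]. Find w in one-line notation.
Reverse the RSK construction: for i from n down to 1, find the cell of Q containing i, remove the entry at that cell from P, and reverse-bump it up through P; the value ejected from row 1 is w(i).

Step i=5: Q has 5 at row 1, column 3; remove that cell from P, ejecting 4. So w(5) = 4. P is now [[1, 3], [2], [5]].
Step i=4: Q has 4 at row 3, column 1; remove 5 from row 3 of P and reverse-bump: 5 enters row 2 and ejects 2; 2 enters row 1 and ejects 1. So w(4) = 1. P is now [[2, 3], [5]].
Step i=3: Q has 3 at row 1, column 2; remove that cell from P, ejecting 3. So w(3) = 3. P is now [[2], [5]].
Step i=2: Q has 2 at row 2, column 1; remove 5 from row 2 of P and reverse-bump: 5 enters row 1 and ejects 2. So w(2) = 2. P is now [[5]].
Step i=1: Q has 1 at row 1, column 1; remove that cell from P, ejecting 5. So w(1) = 5. P is now [].

So w = 5 2 3 1 4.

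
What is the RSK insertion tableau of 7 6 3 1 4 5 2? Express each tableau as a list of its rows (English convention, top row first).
P = [[1, 2, 5], [3, 4], [6], [7]]

Insert 7: appended to row 1. P = [[7]].
Insert 6: 6 bumps 7 from row 1; 7 starts row 2. P = [[6], [7]].
Insert 3: 3 bumps 6 from row 1; 6 bumps 7 from row 2; 7 starts row 3. P = [[3], [6], [7]].
Insert 1: 1 bumps 3 from row 1; 3 bumps 6 from row 2; 6 bumps 7 from row 3; 7 starts row 4. P = [[1], [3], [6], [7]].
Insert 4: appended to row 1. P = [[1, 4], [3], [6], [7]].
Insert 5: appended to row 1. P = [[1, 4, 5], [3], [6], [7]].
Insert 2: 2 bumps 4 from row 1; 4 appends to row 2. P = [[1, 2, 5], [3, 4], [6], [7]].

So P = [[1, 2, 5], [3, 4], [6], [7]].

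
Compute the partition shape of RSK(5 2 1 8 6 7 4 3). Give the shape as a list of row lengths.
[3, 2, 2, 1]

Row-insert each entry into an empty tableau.

After inserting 5: P = [[5]].
After inserting 2: P = [[2], [5]].
After inserting 1: P = [[1], [2], [5]].
After inserting 8: P = [[1, 8], [2], [5]].
After inserting 6: P = [[1, 6], [2, 8], [5]].
After inserting 7: P = [[1, 6, 7], [2, 8], [5]].
After inserting 4: P = [[1, 4, 7], [2, 6], [5, 8]].
After inserting 3: P = [[1, 3, 7], [2, 4], [5, 6], [8]].

The final insertion tableau P = [[1, 3, 7], [2, 4], [5, 6], [8]] has shape [3, 2, 2, 1].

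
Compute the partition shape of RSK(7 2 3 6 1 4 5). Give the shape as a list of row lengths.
Row-insert each entry into an empty tableau.

After inserting 7: P = [[7]].
After inserting 2: P = [[2], [7]].
After inserting 3: P = [[2, 3], [7]].
After inserting 6: P = [[2, 3, 6], [7]].
After inserting 1: P = [[1, 3, 6], [2], [7]].
After inserting 4: P = [[1, 3, 4], [2, 6], [7]].
After inserting 5: P = [[1, 3, 4, 5], [2, 6], [7]].

The final insertion tableau P = [[1, 3, 4, 5], [2, 6], [7]] has shape [4, 2, 1].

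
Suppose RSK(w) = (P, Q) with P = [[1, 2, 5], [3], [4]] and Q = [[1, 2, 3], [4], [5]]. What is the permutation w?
1 4 5 3 2

Reverse the RSK construction: for i from n down to 1, find the cell of Q containing i, remove the entry at that cell from P, and reverse-bump it up through P; the value ejected from row 1 is w(i).

Step i=5: Q has 5 at row 3, column 1; remove 4 from row 3 of P and reverse-bump: 4 enters row 2 and ejects 3; 3 enters row 1 and ejects 2. So w(5) = 2. P is now [[1, 3, 5], [4]].
Step i=4: Q has 4 at row 2, column 1; remove 4 from row 2 of P and reverse-bump: 4 enters row 1 and ejects 3. So w(4) = 3. P is now [[1, 4, 5]].
Step i=3: Q has 3 at row 1, column 3; remove that cell from P, ejecting 5. So w(3) = 5. P is now [[1, 4]].
Step i=2: Q has 2 at row 1, column 2; remove that cell from P, ejecting 4. So w(2) = 4. P is now [[1]].
Step i=1: Q has 1 at row 1, column 1; remove that cell from P, ejecting 1. So w(1) = 1. P is now [].

So w = 1 4 5 3 2.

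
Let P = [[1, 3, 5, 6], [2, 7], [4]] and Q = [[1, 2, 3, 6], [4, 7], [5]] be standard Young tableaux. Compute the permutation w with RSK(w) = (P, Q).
Reverse the RSK construction: for i from n down to 1, find the cell of Q containing i, remove the entry at that cell from P, and reverse-bump it up through P; the value ejected from row 1 is w(i).

Step i=7: Q has 7 at row 2, column 2; remove 7 from row 2 of P and reverse-bump: 7 enters row 1 and ejects 6. So w(7) = 6. P is now [[1, 3, 5, 7], [2], [4]].
Step i=6: Q has 6 at row 1, column 4; remove that cell from P, ejecting 7. So w(6) = 7. P is now [[1, 3, 5], [2], [4]].
Step i=5: Q has 5 at row 3, column 1; remove 4 from row 3 of P and reverse-bump: 4 enters row 2 and ejects 2; 2 enters row 1 and ejects 1. So w(5) = 1. P is now [[2, 3, 5], [4]].
Step i=4: Q has 4 at row 2, column 1; remove 4 from row 2 of P and reverse-bump: 4 enters row 1 and ejects 3. So w(4) = 3. P is now [[2, 4, 5]].
Step i=3: Q has 3 at row 1, column 3; remove that cell from P, ejecting 5. So w(3) = 5. P is now [[2, 4]].
Step i=2: Q has 2 at row 1, column 2; remove that cell from P, ejecting 4. So w(2) = 4. P is now [[2]].
Step i=1: Q has 1 at row 1, column 1; remove that cell from P, ejecting 2. So w(1) = 2. P is now [].

So w = 2 4 5 3 1 7 6.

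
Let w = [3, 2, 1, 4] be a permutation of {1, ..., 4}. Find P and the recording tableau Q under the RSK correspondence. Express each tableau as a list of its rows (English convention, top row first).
P = [[1, 4], [2], [3]], Q = [[1, 4], [2], [3]]

Insert each entry of the permutation into P by Schensted row insertion, recording in Q the position of each new cell.

After inserting 3: P = [[3]].
After inserting 2: P = [[2], [3]].
After inserting 1: P = [[1], [2], [3]].
After inserting 4: P = [[1, 4], [2], [3]].

So P = [[1, 4], [2], [3]], Q = [[1, 4], [2], [3]].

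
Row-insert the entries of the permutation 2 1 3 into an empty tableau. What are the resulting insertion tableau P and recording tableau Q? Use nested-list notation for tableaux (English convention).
Insert each entry of the permutation into P by Schensted row insertion, recording in Q the position of each new cell.

Insert 2: appended to row 1. P = [[2]].
Insert 1: 1 bumps 2 from row 1; 2 starts row 2. P = [[1], [2]].
Insert 3: appended to row 1. P = [[1, 3], [2]].

So P = [[1, 3], [2]], Q = [[1, 3], [2]].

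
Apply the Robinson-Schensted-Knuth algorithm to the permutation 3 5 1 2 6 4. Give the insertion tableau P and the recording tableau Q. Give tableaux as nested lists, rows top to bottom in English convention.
Insert each entry of the permutation into P by Schensted row insertion, recording in Q the position of each new cell.

Insert 3: appended to row 1. P = [[3]].
Insert 5: appended to row 1. P = [[3, 5]].
Insert 1: 1 bumps 3 from row 1; 3 starts row 2. P = [[1, 5], [3]].
Insert 2: 2 bumps 5 from row 1; 5 appends to row 2. P = [[1, 2], [3, 5]].
Insert 6: appended to row 1. P = [[1, 2, 6], [3, 5]].
Insert 4: 4 bumps 6 from row 1; 6 appends to row 2. P = [[1, 2, 4], [3, 5, 6]].

So P = [[1, 2, 4], [3, 5, 6]], Q = [[1, 2, 5], [3, 4, 6]].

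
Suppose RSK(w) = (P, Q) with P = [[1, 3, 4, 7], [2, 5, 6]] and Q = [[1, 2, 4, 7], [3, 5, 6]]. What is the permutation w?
Reverse the RSK construction: for i from n down to 1, find the cell of Q containing i, remove the entry at that cell from P, and reverse-bump it up through P; the value ejected from row 1 is w(i).

Step i=7: Q has 7 at row 1, column 4; remove that cell from P, ejecting 7. So w(7) = 7. P is now [[1, 3, 4], [2, 5, 6]].
Step i=6: Q has 6 at row 2, column 3; remove 6 from row 2 of P and reverse-bump: 6 enters row 1 and ejects 4. So w(6) = 4. P is now [[1, 3, 6], [2, 5]].
Step i=5: Q has 5 at row 2, column 2; remove 5 from row 2 of P and reverse-bump: 5 enters row 1 and ejects 3. So w(5) = 3. P is now [[1, 5, 6], [2]].
Step i=4: Q has 4 at row 1, column 3; remove that cell from P, ejecting 6. So w(4) = 6. P is now [[1, 5], [2]].
Step i=3: Q has 3 at row 2, column 1; remove 2 from row 2 of P and reverse-bump: 2 enters row 1 and ejects 1. So w(3) = 1. P is now [[2, 5]].
Step i=2: Q has 2 at row 1, column 2; remove that cell from P, ejecting 5. So w(2) = 5. P is now [[2]].
Step i=1: Q has 1 at row 1, column 1; remove that cell from P, ejecting 2. So w(1) = 2. P is now [].

So w = 2 5 1 6 3 4 7.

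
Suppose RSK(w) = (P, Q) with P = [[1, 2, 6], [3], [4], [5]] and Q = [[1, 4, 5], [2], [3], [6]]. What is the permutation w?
Reverse the RSK construction: for i from n down to 1, find the cell of Q containing i, remove the entry at that cell from P, and reverse-bump it up through P; the value ejected from row 1 is w(i).

Step i=6: Q has 6 at row 4, column 1; remove 5 from row 4 of P and reverse-bump: 5 enters row 3 and ejects 4; 4 enters row 2 and ejects 3; 3 enters row 1 and ejects 2. So w(6) = 2. P is now [[1, 3, 6], [4], [5]].
Step i=5: Q has 5 at row 1, column 3; remove that cell from P, ejecting 6. So w(5) = 6. P is now [[1, 3], [4], [5]].
Step i=4: Q has 4 at row 1, column 2; remove that cell from P, ejecting 3. So w(4) = 3. P is now [[1], [4], [5]].
Step i=3: Q has 3 at row 3, column 1; remove 5 from row 3 of P and reverse-bump: 5 enters row 2 and ejects 4; 4 enters row 1 and ejects 1. So w(3) = 1. P is now [[4], [5]].
Step i=2: Q has 2 at row 2, column 1; remove 5 from row 2 of P and reverse-bump: 5 enters row 1 and ejects 4. So w(2) = 4. P is now [[5]].
Step i=1: Q has 1 at row 1, column 1; remove that cell from P, ejecting 5. So w(1) = 5. P is now [].

So w = 5 4 1 3 6 2.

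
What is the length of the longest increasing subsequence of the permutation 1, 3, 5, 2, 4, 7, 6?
4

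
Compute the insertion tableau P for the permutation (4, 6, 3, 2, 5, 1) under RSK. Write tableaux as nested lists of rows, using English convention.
Insert 4: appended to row 1. P = [[4]].
Insert 6: appended to row 1. P = [[4, 6]].
Insert 3: 3 bumps 4 from row 1; 4 starts row 2. P = [[3, 6], [4]].
Insert 2: 2 bumps 3 from row 1; 3 bumps 4 from row 2; 4 starts row 3. P = [[2, 6], [3], [4]].
Insert 5: 5 bumps 6 from row 1; 6 appends to row 2. P = [[2, 5], [3, 6], [4]].
Insert 1: 1 bumps 2 from row 1; 2 bumps 3 from row 2; 3 bumps 4 from row 3; 4 starts row 4. P = [[1, 5], [2, 6], [3], [4]].

So P = [[1, 5], [2, 6], [3], [4]].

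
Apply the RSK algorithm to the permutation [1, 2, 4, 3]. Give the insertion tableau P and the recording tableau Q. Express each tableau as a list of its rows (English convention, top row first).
Insert each entry of the permutation into P by Schensted row insertion, recording in Q the position of each new cell.

Insert 1: appended to row 1. P = [[1]], Q = [[1]].
Insert 2: appended to row 1. P = [[1, 2]], Q = [[1, 2]].
Insert 4: appended to row 1. P = [[1, 2, 4]], Q = [[1, 2, 3]].
Insert 3: 3 bumps 4 from row 1; 4 starts row 2. P = [[1, 2, 3], [4]], Q = [[1, 2, 3], [4]].

So P = [[1, 2, 3], [4]], Q = [[1, 2, 3], [4]].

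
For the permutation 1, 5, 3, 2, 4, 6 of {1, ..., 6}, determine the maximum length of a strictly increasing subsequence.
4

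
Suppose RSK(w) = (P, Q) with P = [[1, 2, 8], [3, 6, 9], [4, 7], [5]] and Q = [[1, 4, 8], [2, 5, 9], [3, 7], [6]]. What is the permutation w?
Reverse RSK: for i = n, n-1, ..., 1, locate i in Q, remove the corresponding corner cell from P, and reverse-bump its entry up through P; the value ejected from row 1 is w(i).

So w = 5 4 3 7 6 1 2 9 8.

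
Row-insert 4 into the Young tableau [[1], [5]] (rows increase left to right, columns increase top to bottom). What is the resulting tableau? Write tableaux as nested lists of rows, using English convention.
4 is larger than every entry of row 1, so it is appended to row 1. The new tableau is [[1, 4], [5]].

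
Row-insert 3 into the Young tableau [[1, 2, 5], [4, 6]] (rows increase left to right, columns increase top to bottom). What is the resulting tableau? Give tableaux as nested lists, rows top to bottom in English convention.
[[1, 2, 3], [4, 5], [6]]

In row 1, 3 replaces 5 (the leftmost entry greater than 3); 5 is bumped to row 2. In row 2, 5 replaces 6 (the leftmost entry greater than 5); 6 is bumped to row 3. 6 starts a new row 3. The new tableau is [[1, 2, 3], [4, 5], [6]].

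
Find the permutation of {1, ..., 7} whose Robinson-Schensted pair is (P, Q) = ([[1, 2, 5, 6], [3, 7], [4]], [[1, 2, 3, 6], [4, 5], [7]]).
Reverse RSK: for i = n, n-1, ..., 1, locate i in Q, remove the corresponding corner cell from P, and reverse-bump its entry up through P; the value ejected from row 1 is w(i).

So w = 1 4 7 3 5 6 2.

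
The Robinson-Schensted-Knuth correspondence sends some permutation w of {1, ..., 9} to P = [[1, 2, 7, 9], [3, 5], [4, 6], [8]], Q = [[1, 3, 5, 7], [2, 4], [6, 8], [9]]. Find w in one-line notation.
Reverse the RSK construction: for i from n down to 1, find the cell of Q containing i, remove the entry at that cell from P, and reverse-bump it up through P; the value ejected from row 1 is w(i).

Step i=9: Q has 9 at row 4, column 1; remove 8 from row 4 of P and reverse-bump: 8 enters row 3 and ejects 6; 6 enters row 2 and ejects 5; 5 enters row 1 and ejects 2. So w(9) = 2. P is now [[1, 5, 7, 9], [3, 6], [4, 8]].
Step i=8: Q has 8 at row 3, column 2; remove 8 from row 3 of P and reverse-bump: 8 enters row 2 and ejects 6; 6 enters row 1 and ejects 5. So w(8) = 5. P is now [[1, 6, 7, 9], [3, 8], [4]].
Step i=7: Q has 7 at row 1, column 4; remove that cell from P, ejecting 9. So w(7) = 9. P is now [[1, 6, 7], [3, 8], [4]].
Step i=6: Q has 6 at row 3, column 1; remove 4 from row 3 of P and reverse-bump: 4 enters row 2 and ejects 3; 3 enters row 1 and ejects 1. So w(6) = 1. P is now [[3, 6, 7], [4, 8]].
Step i=5: Q has 5 at row 1, column 3; remove that cell from P, ejecting 7. So w(5) = 7. P is now [[3, 6], [4, 8]].
Step i=4: Q has 4 at row 2, column 2; remove 8 from row 2 of P and reverse-bump: 8 enters row 1 and ejects 6. So w(4) = 6. P is now [[3, 8], [4]].
Step i=3: Q has 3 at row 1, column 2; remove that cell from P, ejecting 8. So w(3) = 8. P is now [[3], [4]].
Step i=2: Q has 2 at row 2, column 1; remove 4 from row 2 of P and reverse-bump: 4 enters row 1 and ejects 3. So w(2) = 3. P is now [[4]].
Step i=1: Q has 1 at row 1, column 1; remove that cell from P, ejecting 4. So w(1) = 4. P is now [].

So w = 4 3 8 6 7 1 9 5 2.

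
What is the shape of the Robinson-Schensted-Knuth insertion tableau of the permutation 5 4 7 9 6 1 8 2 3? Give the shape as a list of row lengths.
[3, 3, 3]

RSK row insertion gives P = [[1, 2, 3], [4, 6, 8], [5, 7, 9]], which has shape [3, 3, 3].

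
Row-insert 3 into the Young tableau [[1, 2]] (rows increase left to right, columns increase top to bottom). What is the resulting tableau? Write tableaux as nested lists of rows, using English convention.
3 is larger than every entry of row 1, so it is appended to row 1. The new tableau is [[1, 2, 3]].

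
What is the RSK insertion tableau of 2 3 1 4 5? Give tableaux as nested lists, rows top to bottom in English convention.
P = [[1, 3, 4, 5], [2]]

After inserting 2: P = [[2]].
After inserting 3: P = [[2, 3]].
After inserting 1: P = [[1, 3], [2]].
After inserting 4: P = [[1, 3, 4], [2]].
After inserting 5: P = [[1, 3, 4, 5], [2]].

So P = [[1, 3, 4, 5], [2]].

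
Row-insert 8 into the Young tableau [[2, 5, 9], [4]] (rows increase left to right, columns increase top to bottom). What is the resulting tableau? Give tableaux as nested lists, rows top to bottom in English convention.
[[2, 5, 8], [4, 9]]

In row 1, 8 replaces 9 (the leftmost entry greater than 8); 9 is bumped to row 2. 9 is appended to row 2. The new tableau is [[2, 5, 8], [4, 9]].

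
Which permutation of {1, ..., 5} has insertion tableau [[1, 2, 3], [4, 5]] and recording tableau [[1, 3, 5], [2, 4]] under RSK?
Reverse RSK: for i = n, n-1, ..., 1, locate i in Q, remove the corresponding corner cell from P, and reverse-bump its entry up through P; the value ejected from row 1 is w(i).

So w = 4 1 5 2 3.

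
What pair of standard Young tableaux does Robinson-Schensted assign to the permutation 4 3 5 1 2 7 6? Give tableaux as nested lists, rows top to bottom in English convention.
Insert each entry of the permutation into P by Schensted row insertion, recording in Q the position of each new cell.

Insert 4: appended to row 1. P = [[4]].
Insert 3: 3 bumps 4 from row 1; 4 starts row 2. P = [[3], [4]].
Insert 5: appended to row 1. P = [[3, 5], [4]].
Insert 1: 1 bumps 3 from row 1; 3 bumps 4 from row 2; 4 starts row 3. P = [[1, 5], [3], [4]].
Insert 2: 2 bumps 5 from row 1; 5 appends to row 2. P = [[1, 2], [3, 5], [4]].
Insert 7: appended to row 1. P = [[1, 2, 7], [3, 5], [4]].
Insert 6: 6 bumps 7 from row 1; 7 appends to row 2. P = [[1, 2, 6], [3, 5, 7], [4]].

So P = [[1, 2, 6], [3, 5, 7], [4]], Q = [[1, 3, 6], [2, 5, 7], [4]].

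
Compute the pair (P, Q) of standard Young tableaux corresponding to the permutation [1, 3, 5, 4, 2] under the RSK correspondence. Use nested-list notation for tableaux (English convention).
P = [[1, 2, 4], [3], [5]], Q = [[1, 2, 3], [4], [5]]

Insert each entry of the permutation into P by Schensted row insertion, recording in Q the position of each new cell.

Insert 1: appended to row 1. P = [[1]].
Insert 3: appended to row 1. P = [[1, 3]].
Insert 5: appended to row 1. P = [[1, 3, 5]].
Insert 4: 4 bumps 5 from row 1; 5 starts row 2. P = [[1, 3, 4], [5]].
Insert 2: 2 bumps 3 from row 1; 3 bumps 5 from row 2; 5 starts row 3. P = [[1, 2, 4], [3], [5]].

So P = [[1, 2, 4], [3], [5]], Q = [[1, 2, 3], [4], [5]].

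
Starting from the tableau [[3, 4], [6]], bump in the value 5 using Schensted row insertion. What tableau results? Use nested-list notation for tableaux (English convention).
[[3, 4, 5], [6]]

5 is larger than every entry of row 1, so it is appended to row 1. The new tableau is [[3, 4, 5], [6]].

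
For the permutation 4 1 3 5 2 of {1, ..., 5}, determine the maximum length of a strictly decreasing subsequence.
3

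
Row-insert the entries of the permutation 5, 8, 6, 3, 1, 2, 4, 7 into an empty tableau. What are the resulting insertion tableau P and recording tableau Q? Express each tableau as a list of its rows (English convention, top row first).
Insert each entry of the permutation into P by Schensted row insertion, recording in Q the position of each new cell.

Insert 5: appended to row 1. P = [[5]], Q = [[1]].
Insert 8: appended to row 1. P = [[5, 8]], Q = [[1, 2]].
Insert 6: 6 bumps 8 from row 1; 8 starts row 2. P = [[5, 6], [8]], Q = [[1, 2], [3]].
Insert 3: 3 bumps 5 from row 1; 5 bumps 8 from row 2; 8 starts row 3. P = [[3, 6], [5], [8]], Q = [[1, 2], [3], [4]].
Insert 1: 1 bumps 3 from row 1; 3 bumps 5 from row 2; 5 bumps 8 from row 3; 8 starts row 4. P = [[1, 6], [3], [5], [8]], Q = [[1, 2], [3], [4], [5]].
Insert 2: 2 bumps 6 from row 1; 6 appends to row 2. P = [[1, 2], [3, 6], [5], [8]], Q = [[1, 2], [3, 6], [4], [5]].
Insert 4: appended to row 1. P = [[1, 2, 4], [3, 6], [5], [8]], Q = [[1, 2, 7], [3, 6], [4], [5]].
Insert 7: appended to row 1. P = [[1, 2, 4, 7], [3, 6], [5], [8]], Q = [[1, 2, 7, 8], [3, 6], [4], [5]].

So P = [[1, 2, 4, 7], [3, 6], [5], [8]], Q = [[1, 2, 7, 8], [3, 6], [4], [5]].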